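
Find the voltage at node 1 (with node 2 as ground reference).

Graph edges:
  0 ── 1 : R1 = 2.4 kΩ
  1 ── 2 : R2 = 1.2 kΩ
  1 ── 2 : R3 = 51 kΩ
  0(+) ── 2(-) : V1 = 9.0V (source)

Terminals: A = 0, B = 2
Nodal analysis, taking node 2 as the 0 V reference.
Source V1 fixes V_0 = 9 V.
KCL at each unknown node (sum of currents leaving = 0; resistances in Ω):
  Node 1: (V_1 - 9)/2400 + (V_1 - 0)/1200 + (V_1 - 0)/51000 = 0
Collecting terms: 0.00127 × V_1 = 0.00375  =>  V_1 = 2.954 V
The requested potential is V_1 = 2.954 V.

Final answer: V_1 = 2.954 V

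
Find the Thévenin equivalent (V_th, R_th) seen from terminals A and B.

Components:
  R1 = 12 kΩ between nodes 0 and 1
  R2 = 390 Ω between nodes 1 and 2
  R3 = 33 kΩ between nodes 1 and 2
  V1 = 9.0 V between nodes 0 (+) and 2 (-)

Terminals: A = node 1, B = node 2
Step 1 — V_th is the open-circuit voltage V_A - V_B (nothing connected across the terminals).
Nodal analysis, taking node 2 as the 0 V reference.
Source V1 fixes V_0 = 9 V.
KCL at each unknown node (sum of currents leaving = 0; resistances in Ω):
  Node 1: (V_1 - 9)/12000 + (V_1 - 0)/390 + (V_1 - 0)/33000 = 0
Collecting terms: 0.002678 × V_1 = 0.00075  =>  V_1 = 0.2801 V
V_th = V_1 - V_2 = 0.2801 - 0 = 0.2801 V
Step 2 — R_th: zero the source — replace V1 by a short circuit (node 2 merges into node 0) — and find the resistance seen between A (node 1) and B (node 0).
Reduce the network between node 1 (A) and node 0 (B) by series/parallel combination:
  Rp1 = R1 ‖ R2 ‖ R3 (parallel, all between nodes 0 and 1) = 1/(1/12000 + 1/390 + 1/33000) = 373.4 Ω
R_th = 373.4 Ω

Final answer: V_th = 0.2801 V, R_th = 373.4 Ω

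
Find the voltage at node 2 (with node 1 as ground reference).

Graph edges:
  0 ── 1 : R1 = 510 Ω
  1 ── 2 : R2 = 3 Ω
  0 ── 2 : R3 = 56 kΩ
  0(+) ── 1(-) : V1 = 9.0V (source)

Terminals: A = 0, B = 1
Nodal analysis, taking node 1 as the 0 V reference.
Source V1 fixes V_0 = 9 V.
KCL at each unknown node (sum of currents leaving = 0; resistances in Ω):
  Node 2: (V_2 - 0)/3 + (V_2 - 9)/56000 = 0
Collecting terms: 0.3334 × V_2 = 0.0001607  =>  V_2 = 0.0004821 V
The requested potential is V_2 = 0.0004821 V.

Final answer: V_2 = 0.0004821 V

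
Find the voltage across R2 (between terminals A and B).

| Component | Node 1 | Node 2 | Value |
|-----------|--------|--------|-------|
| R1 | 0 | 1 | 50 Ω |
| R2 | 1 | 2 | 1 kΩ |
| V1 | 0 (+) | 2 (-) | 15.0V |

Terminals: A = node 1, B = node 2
R1 and R2 are in series across V1 (node 0 → node 1 → node 2), and the output A–B is taken across R2, so this is a voltage divider.
Series current: I = V1/(R1 + R2) = 15/(50 + 1000) = 15/1050 = 0.01429 A
V_R2 = I × R2 = V1 × R2/(R1 + R2) = 15 × 1000/1050 = 14.29 V

Final answer: 14.29 V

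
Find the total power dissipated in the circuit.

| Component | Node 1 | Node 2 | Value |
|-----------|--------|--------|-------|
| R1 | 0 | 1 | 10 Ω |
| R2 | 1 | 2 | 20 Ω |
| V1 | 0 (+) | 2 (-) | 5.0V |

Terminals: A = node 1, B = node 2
Nodal analysis, taking node 2 as the 0 V reference.
Source V1 fixes V_0 = 5 V.
KCL at each unknown node (sum of currents leaving = 0; resistances in Ω):
  Node 1: (V_1 - 5)/10 + (V_1 - 0)/20 = 0
Collecting terms: 0.15 × V_1 = 0.5  =>  V_1 = 3.333 V
Power in each resistor, P = (ΔV)²/R:
  P_R1 = (5 - 3.333)²/10 = 0.2778 W
  P_R2 = (3.333 - 0)²/20 = 0.5556 W
P_total = P_R1 + P_R2 = 0.8333 W

Final answer: 0.8333 W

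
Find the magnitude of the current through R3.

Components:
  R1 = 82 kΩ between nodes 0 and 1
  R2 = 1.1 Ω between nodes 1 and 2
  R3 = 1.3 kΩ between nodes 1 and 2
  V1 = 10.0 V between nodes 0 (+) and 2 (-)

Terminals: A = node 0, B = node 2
Nodal analysis, taking node 2 as the 0 V reference.
Source V1 fixes V_0 = 10 V.
KCL at each unknown node (sum of currents leaving = 0; resistances in Ω):
  Node 1: (V_1 - 10)/82000 + (V_1 - 0)/1.1 + (V_1 - 0)/1300 = 0
Collecting terms: 0.9099 × V_1 = 0.000122  =>  V_1 = 0.000134 V
I_R3 = (V_1 - V_2)/R3 = (0.000134 - 0)/1300 = 0.0000001031 A
|I_R3| = 0.0000001031 A

Final answer: |I_R3| = 1.031e-07 A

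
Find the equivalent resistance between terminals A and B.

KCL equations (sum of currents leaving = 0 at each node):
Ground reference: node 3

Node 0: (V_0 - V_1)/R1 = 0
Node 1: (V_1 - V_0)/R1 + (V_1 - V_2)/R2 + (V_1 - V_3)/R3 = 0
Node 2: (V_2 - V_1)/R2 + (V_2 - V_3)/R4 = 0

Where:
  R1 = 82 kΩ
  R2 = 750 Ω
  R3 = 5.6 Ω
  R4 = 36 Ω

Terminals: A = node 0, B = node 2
Reduce the network between node 0 (A) and node 2 (B) by series/parallel combination:
  Rs1 = R3 + R4 (series, joined only at node 3) = 5.6 + 36 = 41.6 Ω
  Rp1 = R2 ‖ Rs1 (parallel, both between nodes 1 and 2) = 1/(1/750 + 1/41.6) = 39.41 Ω
  Rs2 = R1 + Rp1 (series, joined only at node 1) = 82000 + 39.41 = 82040 Ω
R_eq = 82.04 kΩ

Final answer: 82.04 kΩ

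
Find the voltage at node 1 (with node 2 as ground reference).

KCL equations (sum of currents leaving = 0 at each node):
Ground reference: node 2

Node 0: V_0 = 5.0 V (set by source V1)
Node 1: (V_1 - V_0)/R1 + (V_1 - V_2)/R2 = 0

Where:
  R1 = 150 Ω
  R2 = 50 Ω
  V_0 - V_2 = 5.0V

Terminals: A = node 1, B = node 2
Nodal analysis, taking node 2 as the 0 V reference.
Source V1 fixes V_0 = 5 V.
KCL at each unknown node (sum of currents leaving = 0; resistances in Ω):
  Node 1: (V_1 - 5)/150 + (V_1 - 0)/50 = 0
Collecting terms: 0.02667 × V_1 = 0.03333  =>  V_1 = 1.25 V
The requested potential is V_1 = 1.25 V.

Final answer: V_1 = 1.25 V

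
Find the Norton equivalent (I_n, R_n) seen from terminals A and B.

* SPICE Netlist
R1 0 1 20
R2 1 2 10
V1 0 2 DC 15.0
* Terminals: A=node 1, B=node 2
Find the Thévenin equivalent first; then I_n = V_th/R_th and R_n = R_th.
Step 1 — V_th is the open-circuit voltage V_A - V_B (nothing connected across the terminals).
Nodal analysis, taking node 2 as the 0 V reference.
Source V1 fixes V_0 = 15 V.
KCL at each unknown node (sum of currents leaving = 0; resistances in Ω):
  Node 1: (V_1 - 15)/20 + (V_1 - 0)/10 = 0
Collecting terms: 0.15 × V_1 = 0.75  =>  V_1 = 5 V
V_th = V_1 - V_2 = 5 - 0 = 5 V
Step 2 — R_th: zero the source — replace V1 by a short circuit (node 2 merges into node 0) — and find the resistance seen between A (node 1) and B (node 0).
Reduce the network between node 1 (A) and node 0 (B) by series/parallel combination:
  Rp1 = R1 ‖ R2 (parallel, both between nodes 0 and 1) = 1/(1/20 + 1/10) = 6.667 Ω
R_th = 6.667 Ω
I_n = V_th/R_th = 5/6.667 = 0.75 A, and R_n = R_th = 6.667 Ω

Final answer: I_n = 0.75 A, R_n = 6.667 Ω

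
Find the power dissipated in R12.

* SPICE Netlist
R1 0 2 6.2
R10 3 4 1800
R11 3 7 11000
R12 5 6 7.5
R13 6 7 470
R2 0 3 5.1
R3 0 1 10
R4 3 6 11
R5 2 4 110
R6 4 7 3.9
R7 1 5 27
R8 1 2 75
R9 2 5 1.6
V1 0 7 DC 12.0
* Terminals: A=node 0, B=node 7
Nodal analysis, taking node 7 as the 0 V reference.
Source V1 fixes V_0 = 12 V.
KCL at each unknown node (sum of currents leaving = 0; resistances in Ω):
  Node 1: (V_1 - 12)/10 + (V_1 - V_5)/27 + (V_1 - V_2)/75 = 0
  Node 2: (V_2 - 12)/6.2 + (V_2 - V_4)/110 + (V_2 - V_1)/75 + (V_2 - V_5)/1.6 = 0
  Node 3: (V_3 - 12)/5.1 + (V_3 - V_6)/11 + (V_3 - V_4)/1800 + (V_3 - 0)/11000 = 0
  Node 4: (V_4 - V_2)/110 + (V_4 - 0)/3.9 + (V_4 - V_3)/1800 = 0
  Node 5: (V_5 - V_1)/27 + (V_5 - V_2)/1.6 + (V_5 - V_6)/7.5 = 0
  Node 6: (V_6 - V_3)/11 + (V_6 - V_5)/7.5 + (V_6 - 0)/470 = 0
Collecting terms (coefficients in siemens):
  0.1504·V_1 - 0.01333·V_2 - 0.03704·V_5 = 1.2
  0.8087·V_2 - 0.01333·V_1 - 0.009091·V_4 - 0.625·V_5 = 1.935
  0.2876·V_3 - 0.0005556·V_4 - 0.09091·V_6 = 2.353
  0.2661·V_4 - 0.009091·V_2 - 0.0005556·V_3 = 0
  0.7954·V_5 - 0.03704·V_1 - 0.625·V_2 - 0.1333·V_6 = 0
  0.2264·V_6 - 0.09091·V_3 - 0.1333·V_5 = 0
Solving these 6 simultaneous equations (Gaussian elimination) gives:
  V_1 = 11.84 V, V_2 = 11.49 V, V_3 = 11.83 V, V_4 = 0.4174 V
  V_5 = 11.51 V, V_6 = 11.53 V
I_R12 = (V_5 - V_6)/R12 = (11.51 - 11.53)/7.5 = -0.002238 A
P_R12 = I_R12² × R12 = (-0.002238)² × 7.5 = 0.00003756 W

Final answer: 3.756e-05 W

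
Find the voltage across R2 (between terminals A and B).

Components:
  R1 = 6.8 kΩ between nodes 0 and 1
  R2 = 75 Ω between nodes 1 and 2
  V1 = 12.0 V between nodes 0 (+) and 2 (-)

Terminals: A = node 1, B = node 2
R1 and R2 are in series across V1 (node 0 → node 1 → node 2), and the output A–B is taken across R2, so this is a voltage divider.
Series current: I = V1/(R1 + R2) = 12/(6800 + 75) = 12/6875 = 0.001745 A
V_R2 = I × R2 = V1 × R2/(R1 + R2) = 12 × 75/6875 = 0.1309 V

Final answer: 0.1309 V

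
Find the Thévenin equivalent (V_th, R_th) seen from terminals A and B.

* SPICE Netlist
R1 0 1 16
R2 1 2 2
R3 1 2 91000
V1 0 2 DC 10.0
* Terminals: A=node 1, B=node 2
Step 1 — V_th is the open-circuit voltage V_A - V_B (nothing connected across the terminals).
Nodal analysis, taking node 2 as the 0 V reference.
Source V1 fixes V_0 = 10 V.
KCL at each unknown node (sum of currents leaving = 0; resistances in Ω):
  Node 1: (V_1 - 10)/16 + (V_1 - 0)/2 + (V_1 - 0)/91000 = 0
Collecting terms: 0.5625 × V_1 = 0.625  =>  V_1 = 1.111 V
V_th = V_1 - V_2 = 1.111 - 0 = 1.111 V
Step 2 — R_th: zero the source — replace V1 by a short circuit (node 2 merges into node 0) — and find the resistance seen between A (node 1) and B (node 0).
Reduce the network between node 1 (A) and node 0 (B) by series/parallel combination:
  Rp1 = R1 ‖ R2 ‖ R3 (parallel, all between nodes 0 and 1) = 1/(1/16 + 1/2 + 1/91000) = 1.778 Ω
R_th = 1.778 Ω

Final answer: V_th = 1.111 V, R_th = 1.778 Ω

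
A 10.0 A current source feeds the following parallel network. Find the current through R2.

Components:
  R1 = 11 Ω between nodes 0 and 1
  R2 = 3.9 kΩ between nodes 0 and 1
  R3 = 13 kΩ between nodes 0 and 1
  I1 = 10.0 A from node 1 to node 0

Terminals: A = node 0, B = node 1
All resistors sit directly between nodes 0 and 1, so they are in parallel and share one voltage V; the full source current 10 A splits among them.
1/R_par = 1/11 + 1/3900 + 1/13000 = 0.09124 S  =>  R_par = 10.96 Ω
V = I × R_par = 10 × 10.96 = 109.6 V
I_R2 = V/R2 = 109.6/3900 = 0.0281 A

Final answer: 0.0281 A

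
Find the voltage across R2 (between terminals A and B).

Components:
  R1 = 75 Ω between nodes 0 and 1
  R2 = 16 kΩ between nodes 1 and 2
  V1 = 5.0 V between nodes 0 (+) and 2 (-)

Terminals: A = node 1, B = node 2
R1 and R2 are in series across V1 (node 0 → node 1 → node 2), and the output A–B is taken across R2, so this is a voltage divider.
Series current: I = V1/(R1 + R2) = 5/(75 + 16000) = 5/16080 = 0.000311 A
V_R2 = I × R2 = V1 × R2/(R1 + R2) = 5 × 16000/16080 = 4.977 V

Final answer: 4.977 V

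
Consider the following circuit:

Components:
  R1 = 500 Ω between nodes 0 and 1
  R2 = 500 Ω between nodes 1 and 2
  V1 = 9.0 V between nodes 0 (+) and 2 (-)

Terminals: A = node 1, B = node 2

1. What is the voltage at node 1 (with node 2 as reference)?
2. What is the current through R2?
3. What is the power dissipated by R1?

Nodal analysis, taking node 2 as the 0 V reference.
Source V1 fixes V_0 = 9 V.
KCL at each unknown node (sum of currents leaving = 0; resistances in Ω):
  Node 1: (V_1 - 9)/500 + (V_1 - 0)/500 = 0
Collecting terms: 0.004 × V_1 = 0.018  =>  V_1 = 4.5 V
Part 1:
  Read off the nodal solution: V_1 = 4.5 V
Part 2:
  I_R2 = (V_1 - V_2)/R2 = (4.5 - 0)/500 = 0.009 A
  Magnitude: I_R2 = 0.009 A
Part 3:
  I_R1 = (V_0 - V_1)/R1 = (9 - 4.5)/500 = 0.009 A
  P_R1 = I_R1² × R1 = (0.009)² × 500 = 0.0405 W

Final answers:
1. V_1 = 4.5 V
2. I_R2 = 0.009 A
3. P_R1 = 0.0405 W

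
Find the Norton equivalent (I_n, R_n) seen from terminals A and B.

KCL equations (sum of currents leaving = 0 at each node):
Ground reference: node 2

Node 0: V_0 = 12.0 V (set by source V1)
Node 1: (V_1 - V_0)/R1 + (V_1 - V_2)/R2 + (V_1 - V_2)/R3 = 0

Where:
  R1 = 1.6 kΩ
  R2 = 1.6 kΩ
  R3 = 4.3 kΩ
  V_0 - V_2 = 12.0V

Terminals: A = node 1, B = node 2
Find the Thévenin equivalent first; then I_n = V_th/R_th and R_n = R_th.
Step 1 — V_th is the open-circuit voltage V_A - V_B (nothing connected across the terminals).
Nodal analysis, taking node 2 as the 0 V reference.
Source V1 fixes V_0 = 12 V.
KCL at each unknown node (sum of currents leaving = 0; resistances in Ω):
  Node 1: (V_1 - 12)/1600 + (V_1 - 0)/1600 + (V_1 - 0)/4300 = 0
Collecting terms: 0.001483 × V_1 = 0.0075  =>  V_1 = 5.059 V
V_th = V_1 - V_2 = 5.059 - 0 = 5.059 V
Step 2 — R_th: zero the source — replace V1 by a short circuit (node 2 merges into node 0) — and find the resistance seen between A (node 1) and B (node 0).
Reduce the network between node 1 (A) and node 0 (B) by series/parallel combination:
  Rp1 = R1 ‖ R2 ‖ R3 (parallel, all between nodes 0 and 1) = 1/(1/1600 + 1/1600 + 1/4300) = 674.5 Ω
R_th = 674.5 Ω
I_n = V_th/R_th = 5.059/674.5 = 0.0075 A, and R_n = R_th = 674.5 Ω

Final answer: I_n = 0.0075 A, R_n = 674.5 Ω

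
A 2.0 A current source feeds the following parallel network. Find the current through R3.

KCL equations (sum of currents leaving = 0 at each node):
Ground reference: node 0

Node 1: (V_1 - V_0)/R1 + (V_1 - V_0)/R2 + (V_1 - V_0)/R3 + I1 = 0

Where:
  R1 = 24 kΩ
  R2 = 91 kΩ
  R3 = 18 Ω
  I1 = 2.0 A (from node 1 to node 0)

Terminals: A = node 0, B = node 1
All resistors sit directly between nodes 0 and 1, so they are in parallel and share one voltage V; the full source current 2 A splits among them.
1/R_par = 1/24000 + 1/91000 + 1/18 = 0.05561 S  =>  R_par = 17.98 Ω
V = I × R_par = 2 × 17.98 = 35.97 V
I_R3 = V/R3 = 35.97/18 = 1.998 A

Final answer: 1.998 A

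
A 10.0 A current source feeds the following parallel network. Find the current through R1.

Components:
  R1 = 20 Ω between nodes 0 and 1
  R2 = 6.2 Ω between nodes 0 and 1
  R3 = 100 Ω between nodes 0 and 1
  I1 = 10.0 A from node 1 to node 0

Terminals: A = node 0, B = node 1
All resistors sit directly between nodes 0 and 1, so they are in parallel and share one voltage V; the full source current 10 A splits among them.
1/R_par = 1/20 + 1/6.2 + 1/100 = 0.2213 S  =>  R_par = 4.519 Ω
V = I × R_par = 10 × 4.519 = 45.19 V
I_R1 = V/R1 = 45.19/20 = 2.259 A

Final answer: 2.259 A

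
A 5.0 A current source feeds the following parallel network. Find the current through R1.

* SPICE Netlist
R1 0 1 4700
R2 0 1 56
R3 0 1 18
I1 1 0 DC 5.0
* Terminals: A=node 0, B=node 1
All resistors sit directly between nodes 0 and 1, so they are in parallel and share one voltage V; the full source current 5 A splits among them.
1/R_par = 1/4700 + 1/56 + 1/18 = 0.07363 S  =>  R_par = 13.58 Ω
V = I × R_par = 5 × 13.58 = 67.91 V
I_R1 = V/R1 = 67.91/4700 = 0.01445 A

Final answer: 0.01445 A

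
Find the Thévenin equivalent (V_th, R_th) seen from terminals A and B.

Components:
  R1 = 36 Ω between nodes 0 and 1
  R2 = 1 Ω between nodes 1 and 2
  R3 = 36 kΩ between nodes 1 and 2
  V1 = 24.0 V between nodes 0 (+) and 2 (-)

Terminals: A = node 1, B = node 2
Step 1 — V_th is the open-circuit voltage V_A - V_B (nothing connected across the terminals).
Nodal analysis, taking node 2 as the 0 V reference.
Source V1 fixes V_0 = 24 V.
KCL at each unknown node (sum of currents leaving = 0; resistances in Ω):
  Node 1: (V_1 - 24)/36 + (V_1 - 0)/1 + (V_1 - 0)/36000 = 0
Collecting terms: 1.028 × V_1 = 0.6667  =>  V_1 = 0.6486 V
V_th = V_1 - V_2 = 0.6486 - 0 = 0.6486 V
Step 2 — R_th: zero the source — replace V1 by a short circuit (node 2 merges into node 0) — and find the resistance seen between A (node 1) and B (node 0).
Reduce the network between node 1 (A) and node 0 (B) by series/parallel combination:
  Rp1 = R1 ‖ R2 ‖ R3 (parallel, all between nodes 0 and 1) = 1/(1/36 + 1/1 + 1/36000) = 0.9729 Ω
R_th = 0.9729 Ω

Final answer: V_th = 0.6486 V, R_th = 0.9729 Ω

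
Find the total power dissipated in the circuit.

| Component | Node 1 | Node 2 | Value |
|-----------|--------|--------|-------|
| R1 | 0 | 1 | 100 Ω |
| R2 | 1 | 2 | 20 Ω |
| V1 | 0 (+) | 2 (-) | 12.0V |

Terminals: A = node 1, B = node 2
Nodal analysis, taking node 2 as the 0 V reference.
Source V1 fixes V_0 = 12 V.
KCL at each unknown node (sum of currents leaving = 0; resistances in Ω):
  Node 1: (V_1 - 12)/100 + (V_1 - 0)/20 = 0
Collecting terms: 0.06 × V_1 = 0.12  =>  V_1 = 2 V
Power in each resistor, P = (ΔV)²/R:
  P_R1 = (12 - 2)²/100 = 1 W
  P_R2 = (2 - 0)²/20 = 0.2 W
P_total = P_R1 + P_R2 = 1.2 W

Final answer: 1.2 W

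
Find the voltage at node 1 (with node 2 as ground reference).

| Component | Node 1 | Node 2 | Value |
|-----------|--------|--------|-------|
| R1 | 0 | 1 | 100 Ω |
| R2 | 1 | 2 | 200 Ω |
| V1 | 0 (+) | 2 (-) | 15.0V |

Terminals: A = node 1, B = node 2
Nodal analysis, taking node 2 as the 0 V reference.
Source V1 fixes V_0 = 15 V.
KCL at each unknown node (sum of currents leaving = 0; resistances in Ω):
  Node 1: (V_1 - 15)/100 + (V_1 - 0)/200 = 0
Collecting terms: 0.015 × V_1 = 0.15  =>  V_1 = 10 V
The requested potential is V_1 = 10 V.

Final answer: V_1 = 10 V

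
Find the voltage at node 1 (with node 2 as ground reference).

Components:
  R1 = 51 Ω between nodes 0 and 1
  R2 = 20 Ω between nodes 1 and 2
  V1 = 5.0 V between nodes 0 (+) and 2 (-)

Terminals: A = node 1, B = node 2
Nodal analysis, taking node 2 as the 0 V reference.
Source V1 fixes V_0 = 5 V.
KCL at each unknown node (sum of currents leaving = 0; resistances in Ω):
  Node 1: (V_1 - 5)/51 + (V_1 - 0)/20 = 0
Collecting terms: 0.06961 × V_1 = 0.09804  =>  V_1 = 1.408 V
The requested potential is V_1 = 1.408 V.

Final answer: V_1 = 1.408 V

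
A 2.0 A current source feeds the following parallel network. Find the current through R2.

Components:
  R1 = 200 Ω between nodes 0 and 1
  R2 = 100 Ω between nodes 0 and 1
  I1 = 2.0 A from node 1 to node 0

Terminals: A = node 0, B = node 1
All resistors sit directly between nodes 0 and 1, so they are in parallel and share one voltage V; the full source current 2 A splits among them.
1/R_par = 1/200 + 1/100 = 0.015 S  =>  R_par = 66.67 Ω
V = I × R_par = 2 × 66.67 = 133.3 V
I_R2 = V/R2 = 133.3/100 = 1.333 A

Final answer: 1.333 A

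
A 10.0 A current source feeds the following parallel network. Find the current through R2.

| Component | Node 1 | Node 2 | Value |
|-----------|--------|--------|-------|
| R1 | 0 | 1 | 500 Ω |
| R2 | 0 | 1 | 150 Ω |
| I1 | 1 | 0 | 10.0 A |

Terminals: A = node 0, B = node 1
All resistors sit directly between nodes 0 and 1, so they are in parallel and share one voltage V; the full source current 10 A splits among them.
1/R_par = 1/500 + 1/150 = 0.008667 S  =>  R_par = 115.4 Ω
V = I × R_par = 10 × 115.4 = 1154 V
I_R2 = V/R2 = 1154/150 = 7.692 A

Final answer: 7.692 A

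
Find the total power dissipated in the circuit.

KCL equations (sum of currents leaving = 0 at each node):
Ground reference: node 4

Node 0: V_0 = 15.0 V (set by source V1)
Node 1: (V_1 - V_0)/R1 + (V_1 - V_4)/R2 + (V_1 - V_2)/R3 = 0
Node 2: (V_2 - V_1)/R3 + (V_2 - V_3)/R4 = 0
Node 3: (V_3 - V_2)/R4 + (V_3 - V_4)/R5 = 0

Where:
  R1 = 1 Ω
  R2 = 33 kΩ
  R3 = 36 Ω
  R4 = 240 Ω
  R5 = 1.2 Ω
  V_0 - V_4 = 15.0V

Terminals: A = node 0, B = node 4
Nodal analysis, taking node 4 as the 0 V reference.
Source V1 fixes V_0 = 15 V.
KCL at each unknown node (sum of currents leaving = 0; resistances in Ω):
  Node 1: (V_1 - 15)/1 + (V_1 - 0)/33000 + (V_1 - V_2)/36 = 0
  Node 2: (V_2 - V_1)/36 + (V_2 - V_3)/240 = 0
  Node 3: (V_3 - V_2)/240 + (V_3 - 0)/1.2 = 0
Collecting terms (coefficients in siemens):
  1.028·V_1 - 0.02778·V_2 = 15
  0.03194·V_2 - 0.02778·V_1 - 0.004167·V_3 = 0
  0.8375·V_3 - 0.004167·V_2 = 0
Solving these 3 simultaneous equations (Gaussian elimination) gives:
  V_1 = 14.95 V, V_2 = 13 V, V_3 = 0.0647 V
Power in each resistor, P = (ΔV)²/R:
  P_R1 = (15 - 14.95)²/1 = 0.002956 W
  P_R2 = (14.95 - 0)²/33000 = 0.006769 W
  P_R3 = (14.95 - 13)²/36 = 0.1047 W
  P_R4 = (13 - 0.0647)²/240 = 0.6977 W
  P_R5 = (0.0647 - 0)²/1.2 = 0.003488 W
P_total = P_R1 + P_R2 + P_R3 + P_R4 + P_R5 = 0.8155 W

Final answer: 0.8155 W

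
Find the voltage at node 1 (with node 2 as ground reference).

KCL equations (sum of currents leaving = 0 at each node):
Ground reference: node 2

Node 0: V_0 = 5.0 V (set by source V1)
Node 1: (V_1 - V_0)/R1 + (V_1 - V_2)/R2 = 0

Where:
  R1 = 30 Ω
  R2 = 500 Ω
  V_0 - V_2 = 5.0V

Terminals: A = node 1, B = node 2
Nodal analysis, taking node 2 as the 0 V reference.
Source V1 fixes V_0 = 5 V.
KCL at each unknown node (sum of currents leaving = 0; resistances in Ω):
  Node 1: (V_1 - 5)/30 + (V_1 - 0)/500 = 0
Collecting terms: 0.03533 × V_1 = 0.1667  =>  V_1 = 4.717 V
The requested potential is V_1 = 4.717 V.

Final answer: V_1 = 4.717 V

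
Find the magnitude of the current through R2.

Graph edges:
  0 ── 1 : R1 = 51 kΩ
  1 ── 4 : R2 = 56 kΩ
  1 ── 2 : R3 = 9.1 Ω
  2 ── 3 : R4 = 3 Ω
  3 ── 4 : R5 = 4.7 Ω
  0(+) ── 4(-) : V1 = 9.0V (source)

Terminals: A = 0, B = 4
Nodal analysis, taking node 4 as the 0 V reference.
Source V1 fixes V_0 = 9 V.
KCL at each unknown node (sum of currents leaving = 0; resistances in Ω):
  Node 1: (V_1 - 9)/51000 + (V_1 - 0)/56000 + (V_1 - V_2)/9.1 = 0
  Node 2: (V_2 - V_1)/9.1 + (V_2 - V_3)/3 = 0
  Node 3: (V_3 - V_2)/3 + (V_3 - 0)/4.7 = 0
Collecting terms (coefficients in siemens):
  0.1099·V_1 - 0.1099·V_2 = 0.0001765
  0.4432·V_2 - 0.1099·V_1 - 0.3333·V_3 = 0
  0.5461·V_3 - 0.3333·V_2 = 0
Solving these 3 simultaneous equations (Gaussian elimination) gives:
  V_1 = 0.002963 V, V_2 = 0.001358 V, V_3 = 0.0008289 V
I_R2 = (V_1 - V_4)/R2 = (0.002963 - 0)/56000 = 0.00000005291 A
|I_R2| = 0.00000005291 A

Final answer: |I_R2| = 5.291e-08 A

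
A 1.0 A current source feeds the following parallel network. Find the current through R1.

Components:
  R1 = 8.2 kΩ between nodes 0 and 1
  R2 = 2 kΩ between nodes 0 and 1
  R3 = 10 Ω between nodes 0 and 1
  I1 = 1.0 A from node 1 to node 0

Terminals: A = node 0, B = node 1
All resistors sit directly between nodes 0 and 1, so they are in parallel and share one voltage V; the full source current 1 A splits among them.
1/R_par = 1/8200 + 1/2000 + 1/10 = 0.1006 S  =>  R_par = 9.938 Ω
V = I × R_par = 1 × 9.938 = 9.938 V
I_R1 = V/R1 = 9.938/8200 = 0.001212 A

Final answer: 0.001212 A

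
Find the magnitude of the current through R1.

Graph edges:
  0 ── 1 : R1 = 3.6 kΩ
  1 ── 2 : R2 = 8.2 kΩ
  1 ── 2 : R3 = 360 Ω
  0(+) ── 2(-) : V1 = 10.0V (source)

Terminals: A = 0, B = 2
Nodal analysis, taking node 2 as the 0 V reference.
Source V1 fixes V_0 = 10 V.
KCL at each unknown node (sum of currents leaving = 0; resistances in Ω):
  Node 1: (V_1 - 10)/3600 + (V_1 - 0)/8200 + (V_1 - 0)/360 = 0
Collecting terms: 0.003178 × V_1 = 0.002778  =>  V_1 = 0.8742 V
I_R1 = (V_0 - V_1)/R1 = (10 - 0.8742)/3600 = 0.002535 A
|I_R1| = 0.002535 A

Final answer: |I_R1| = 0.002535 A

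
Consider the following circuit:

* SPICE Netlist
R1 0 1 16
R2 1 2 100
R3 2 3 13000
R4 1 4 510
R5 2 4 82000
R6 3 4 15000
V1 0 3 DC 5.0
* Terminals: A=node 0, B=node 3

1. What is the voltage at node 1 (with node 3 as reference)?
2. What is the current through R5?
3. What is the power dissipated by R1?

Nodal analysis, taking node 3 as the 0 V reference.
Source V1 fixes V_0 = 5 V.
KCL at each unknown node (sum of currents leaving = 0; resistances in Ω):
  Node 1: (V_1 - 5)/16 + (V_1 - V_2)/100 + (V_1 - V_4)/510 = 0
  Node 2: (V_2 - V_1)/100 + (V_2 - 0)/13000 + (V_2 - V_4)/82000 = 0
  Node 4: (V_4 - V_1)/510 + (V_4 - V_2)/82000 + (V_4 - 0)/15000 = 0
Collecting terms (coefficients in siemens):
  0.07446·V_1 - 0.01·V_2 - 0.001961·V_4 = 0.3125
  0.01009·V_2 - 0.01·V_1 - 0.0000122·V_4 = 0
  0.00204·V_4 - 0.001961·V_1 - 0.0000122·V_2 = 0
Solving these 3 simultaneous equations (Gaussian elimination) gives:
  V_1 = 4.989 V, V_2 = 4.951 V, V_4 = 4.825 V
Part 1:
  Read off the nodal solution: V_1 = 4.989 V
Part 2:
  I_R5 = (V_2 - V_4)/R5 = (4.951 - 4.825)/82000 = 0.000001525 A
  Magnitude: I_R5 = 0.000001525 A
Part 3:
  I_R1 = (V_0 - V_1)/R1 = (5 - 4.989)/16 = 0.0007025 A
  P_R1 = I_R1² × R1 = (0.0007025)² × 16 = 0.000007896 W

Final answers:
1. V_1 = 4.989 V
2. I_R5 = 1.525e-06 A
3. P_R1 = 7.896e-06 W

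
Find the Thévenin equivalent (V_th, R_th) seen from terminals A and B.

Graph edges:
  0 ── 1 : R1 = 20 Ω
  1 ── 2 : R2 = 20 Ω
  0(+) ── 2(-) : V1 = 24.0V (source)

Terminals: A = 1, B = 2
Step 1 — V_th is the open-circuit voltage V_A - V_B (nothing connected across the terminals).
Nodal analysis, taking node 2 as the 0 V reference.
Source V1 fixes V_0 = 24 V.
KCL at each unknown node (sum of currents leaving = 0; resistances in Ω):
  Node 1: (V_1 - 24)/20 + (V_1 - 0)/20 = 0
Collecting terms: 0.1 × V_1 = 1.2  =>  V_1 = 12 V
V_th = V_1 - V_2 = 12 - 0 = 12 V
Step 2 — R_th: zero the source — replace V1 by a short circuit (node 2 merges into node 0) — and find the resistance seen between A (node 1) and B (node 0).
Reduce the network between node 1 (A) and node 0 (B) by series/parallel combination:
  Rp1 = R1 ‖ R2 (parallel, both between nodes 0 and 1) = 1/(1/20 + 1/20) = 10 Ω
R_th = 10 Ω

Final answer: V_th = 12 V, R_th = 10 Ω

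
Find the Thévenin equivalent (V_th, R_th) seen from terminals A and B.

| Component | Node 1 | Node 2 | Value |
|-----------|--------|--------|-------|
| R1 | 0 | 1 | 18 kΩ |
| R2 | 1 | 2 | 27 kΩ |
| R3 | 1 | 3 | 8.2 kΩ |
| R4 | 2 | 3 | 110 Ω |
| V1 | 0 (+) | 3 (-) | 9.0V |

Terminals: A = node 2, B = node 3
Step 1 — V_th is the open-circuit voltage V_A - V_B (nothing connected across the terminals).
Nodal analysis, taking node 3 as the 0 V reference.
Source V1 fixes V_0 = 9 V.
KCL at each unknown node (sum of currents leaving = 0; resistances in Ω):
  Node 1: (V_1 - 9)/18000 + (V_1 - V_2)/27000 + (V_1 - 0)/8200 = 0
  Node 2: (V_2 - V_1)/27000 + (V_2 - 0)/110 = 0
Collecting terms (coefficients in siemens):
  0.0002145·V_1 - 0.00003704·V_2 = 0.0005
  0.009128·V_2 - 0.00003704·V_1 = 0
Determinant D = (0.0002145)(0.009128) - (-0.00003704)(-0.00003704) = 0.000001957
V_1 = [(0.0005)(0.009128) - (-0.00003704)(0)]/D = 2.332 V
V_2 = [(0.0002145)(0) - (0.0005)(-0.00003704)]/D = 0.009463 V
V_th = V_2 - V_3 = 0.009463 - 0 = 0.009463 V
Step 2 — R_th: zero the source — replace V1 by a short circuit (node 3 merges into node 0) — and find the resistance seen between A (node 2) and B (node 0).
Reduce the network between node 2 (A) and node 0 (B) by series/parallel combination:
  Rp1 = R1 ‖ R3 (parallel, both between nodes 0 and 1) = 1/(1/18000 + 1/8200) = 5634 Ω
  Rs1 = R2 + Rp1 (series, joined only at node 1) = 27000 + 5634 = 32630 Ω
  Rp2 = R4 ‖ Rs1 (parallel, both between nodes 0 and 2) = 1/(1/110 + 1/32630) = 109.6 Ω
R_th = 109.6 Ω

Final answer: V_th = 0.009463 V, R_th = 109.6 Ω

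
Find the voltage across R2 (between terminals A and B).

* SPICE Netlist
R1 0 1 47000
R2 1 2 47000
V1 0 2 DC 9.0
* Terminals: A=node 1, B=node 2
R1 and R2 are in series across V1 (node 0 → node 1 → node 2), and the output A–B is taken across R2, so this is a voltage divider.
Series current: I = V1/(R1 + R2) = 9/(47000 + 47000) = 9/94000 = 0.00009574 A
V_R2 = I × R2 = V1 × R2/(R1 + R2) = 9 × 47000/94000 = 4.5 V

Final answer: 4.5 V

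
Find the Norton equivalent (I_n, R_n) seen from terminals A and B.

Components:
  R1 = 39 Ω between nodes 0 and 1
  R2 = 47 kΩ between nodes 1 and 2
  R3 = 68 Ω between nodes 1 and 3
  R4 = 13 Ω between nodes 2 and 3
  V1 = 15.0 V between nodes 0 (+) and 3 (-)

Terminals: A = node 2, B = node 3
Find the Thévenin equivalent first; then I_n = V_th/R_th and R_n = R_th.
Step 1 — V_th is the open-circuit voltage V_A - V_B (nothing connected across the terminals).
Nodal analysis, taking node 3 as the 0 V reference.
Source V1 fixes V_0 = 15 V.
KCL at each unknown node (sum of currents leaving = 0; resistances in Ω):
  Node 1: (V_1 - 15)/39 + (V_1 - V_2)/47000 + (V_1 - 0)/68 = 0
  Node 2: (V_2 - V_1)/47000 + (V_2 - 0)/13 = 0
Collecting terms (coefficients in siemens):
  0.04037·V_1 - 0.00002128·V_2 = 0.3846
  0.07694·V_2 - 0.00002128·V_1 = 0
Determinant D = (0.04037)(0.07694) - (-0.00002128)(-0.00002128) = 0.003106
V_1 = [(0.3846)(0.07694) - (-0.00002128)(0)]/D = 9.528 V
V_2 = [(0.04037)(0) - (0.3846)(-0.00002128)]/D = 0.002635 V
V_th = V_2 - V_3 = 0.002635 - 0 = 0.002635 V
Step 2 — R_th: zero the source — replace V1 by a short circuit (node 3 merges into node 0) — and find the resistance seen between A (node 2) and B (node 0).
Reduce the network between node 2 (A) and node 0 (B) by series/parallel combination:
  Rp1 = R1 ‖ R3 (parallel, both between nodes 0 and 1) = 1/(1/39 + 1/68) = 24.79 Ω
  Rs1 = R2 + Rp1 (series, joined only at node 1) = 47000 + 24.79 = 47020 Ω
  Rp2 = R4 ‖ Rs1 (parallel, both between nodes 0 and 2) = 1/(1/13 + 1/47020) = 13 Ω
R_th = 13 Ω
I_n = V_th/R_th = 0.002635/13 = 0.0002027 A, and R_n = R_th = 13 Ω

Final answer: I_n = 0.0002027 A, R_n = 13 Ω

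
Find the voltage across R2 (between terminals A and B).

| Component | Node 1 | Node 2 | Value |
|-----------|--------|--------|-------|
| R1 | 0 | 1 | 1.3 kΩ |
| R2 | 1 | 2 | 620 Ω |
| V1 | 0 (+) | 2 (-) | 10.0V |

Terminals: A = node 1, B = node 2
R1 and R2 are in series across V1 (node 0 → node 1 → node 2), and the output A–B is taken across R2, so this is a voltage divider.
Series current: I = V1/(R1 + R2) = 10/(1300 + 620) = 10/1920 = 0.005208 A
V_R2 = I × R2 = V1 × R2/(R1 + R2) = 10 × 620/1920 = 3.229 V

Final answer: 3.229 V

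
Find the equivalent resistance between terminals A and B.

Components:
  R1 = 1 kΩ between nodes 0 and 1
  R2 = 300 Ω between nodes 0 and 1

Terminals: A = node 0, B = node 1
Reduce the network between node 0 (A) and node 1 (B) by series/parallel combination:
  Rp1 = R1 ‖ R2 (parallel, both between nodes 0 and 1) = 1/(1/1000 + 1/300) = 230.8 Ω
R_eq = 230.8 Ω

Final answer: 230.8 Ω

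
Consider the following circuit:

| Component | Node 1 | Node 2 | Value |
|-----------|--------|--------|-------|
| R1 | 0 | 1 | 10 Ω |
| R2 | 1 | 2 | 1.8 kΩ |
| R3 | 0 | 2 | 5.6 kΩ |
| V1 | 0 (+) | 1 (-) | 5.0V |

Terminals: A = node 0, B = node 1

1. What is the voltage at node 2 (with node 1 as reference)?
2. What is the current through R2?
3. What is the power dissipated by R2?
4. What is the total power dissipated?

Nodal analysis, taking node 1 as the 0 V reference.
Source V1 fixes V_0 = 5 V.
KCL at each unknown node (sum of currents leaving = 0; resistances in Ω):
  Node 2: (V_2 - 0)/1800 + (V_2 - 5)/5600 = 0
Collecting terms: 0.0007341 × V_2 = 0.0008929  =>  V_2 = 1.216 V
Part 1:
  Read off the nodal solution: V_2 = 1.216 V
Part 2:
  I_R2 = (V_1 - V_2)/R2 = (0 - 1.216)/1800 = -0.0006757 A
  Magnitude: I_R2 = 0.0006757 A
Part 3:
  I_R2 = (V_1 - V_2)/R2 = (0 - 1.216)/1800 = -0.0006757 A
  P_R2 = I_R2² × R2 = (-0.0006757)² × 1800 = 0.0008218 W
Part 4:
  Power in each resistor, P = (ΔV)²/R:
    P_R1 = (5 - 0)²/10 = 2.5 W
    P_R2 = (0 - 1.216)²/1800 = 0.0008218 W
    P_R3 = (5 - 1.216)²/5600 = 0.002557 W
  P_total = P_R1 + P_R2 + P_R3 = 2.503 W

Final answers:
1. V_2 = 1.216 V
2. I_R2 = 0.0006757 A
3. P_R2 = 0.0008218 W
4. P_total = 2.503 W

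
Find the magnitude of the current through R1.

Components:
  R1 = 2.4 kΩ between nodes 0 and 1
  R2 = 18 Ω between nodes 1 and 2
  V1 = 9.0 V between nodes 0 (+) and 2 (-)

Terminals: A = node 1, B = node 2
Nodal analysis, taking node 2 as the 0 V reference.
Source V1 fixes V_0 = 9 V.
KCL at each unknown node (sum of currents leaving = 0; resistances in Ω):
  Node 1: (V_1 - 9)/2400 + (V_1 - 0)/18 = 0
Collecting terms: 0.05597 × V_1 = 0.00375  =>  V_1 = 0.067 V
I_R1 = (V_0 - V_1)/R1 = (9 - 0.067)/2400 = 0.003722 A
|I_R1| = 0.003722 A

Final answer: |I_R1| = 0.003722 A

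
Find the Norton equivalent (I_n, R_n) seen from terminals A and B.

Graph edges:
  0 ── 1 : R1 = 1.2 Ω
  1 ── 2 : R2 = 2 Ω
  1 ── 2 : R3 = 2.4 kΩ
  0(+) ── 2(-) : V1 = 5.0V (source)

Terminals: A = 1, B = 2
Find the Thévenin equivalent first; then I_n = V_th/R_th and R_n = R_th.
Step 1 — V_th is the open-circuit voltage V_A - V_B (nothing connected across the terminals).
Nodal analysis, taking node 2 as the 0 V reference.
Source V1 fixes V_0 = 5 V.
KCL at each unknown node (sum of currents leaving = 0; resistances in Ω):
  Node 1: (V_1 - 5)/1.2 + (V_1 - 0)/2 + (V_1 - 0)/2400 = 0
Collecting terms: 1.334 × V_1 = 4.167  =>  V_1 = 3.124 V
V_th = V_1 - V_2 = 3.124 - 0 = 3.124 V
Step 2 — R_th: zero the source — replace V1 by a short circuit (node 2 merges into node 0) — and find the resistance seen between A (node 1) and B (node 0).
Reduce the network between node 1 (A) and node 0 (B) by series/parallel combination:
  Rp1 = R1 ‖ R2 ‖ R3 (parallel, all between nodes 0 and 1) = 1/(1/1.2 + 1/2 + 1/2400) = 0.7498 Ω
R_th = 0.7498 Ω
I_n = V_th/R_th = 3.124/0.7498 = 4.167 A, and R_n = R_th = 0.7498 Ω

Final answer: I_n = 4.167 A, R_n = 0.7498 Ω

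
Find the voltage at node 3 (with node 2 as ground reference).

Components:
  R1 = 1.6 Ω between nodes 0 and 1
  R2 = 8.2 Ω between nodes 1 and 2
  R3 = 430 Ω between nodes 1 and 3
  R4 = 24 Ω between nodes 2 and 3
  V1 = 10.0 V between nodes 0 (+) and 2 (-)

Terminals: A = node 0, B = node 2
Nodal analysis, taking node 2 as the 0 V reference.
Source V1 fixes V_0 = 10 V.
KCL at each unknown node (sum of currents leaving = 0; resistances in Ω):
  Node 1: (V_1 - 10)/1.6 + (V_1 - 0)/8.2 + (V_1 - V_3)/430 = 0
  Node 3: (V_3 - V_1)/430 + (V_3 - 0)/24 = 0
Collecting terms (coefficients in siemens):
  0.7493·V_1 - 0.002326·V_3 = 6.25
  0.04399·V_3 - 0.002326·V_1 = 0
Determinant D = (0.7493)(0.04399) - (-0.002326)(-0.002326) = 0.03296
V_1 = [(6.25)(0.04399) - (-0.002326)(0)]/D = 8.343 V
V_3 = [(0.7493)(0) - (6.25)(-0.002326)]/D = 0.441 V
The requested potential is V_3 = 0.441 V.

Final answer: V_3 = 0.441 V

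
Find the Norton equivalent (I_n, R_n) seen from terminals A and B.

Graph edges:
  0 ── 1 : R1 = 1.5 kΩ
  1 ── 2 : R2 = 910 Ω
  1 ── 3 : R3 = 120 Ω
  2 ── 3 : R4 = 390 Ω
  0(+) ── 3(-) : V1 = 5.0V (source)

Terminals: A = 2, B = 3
Find the Thévenin equivalent first; then I_n = V_th/R_th and R_n = R_th.
Step 1 — V_th is the open-circuit voltage V_A - V_B (nothing connected across the terminals).
Nodal analysis, taking node 3 as the 0 V reference.
Source V1 fixes V_0 = 5 V.
KCL at each unknown node (sum of currents leaving = 0; resistances in Ω):
  Node 1: (V_1 - 5)/1500 + (V_1 - V_2)/910 + (V_1 - 0)/120 = 0
  Node 2: (V_2 - V_1)/910 + (V_2 - 0)/390 = 0
Collecting terms (coefficients in siemens):
  0.0101·V_1 - 0.001099·V_2 = 0.003333
  0.003663·V_2 - 0.001099·V_1 = 0
Determinant D = (0.0101)(0.003663) - (-0.001099)(-0.001099) = 0.00003578
V_1 = [(0.003333)(0.003663) - (-0.001099)(0)]/D = 0.3412 V
V_2 = [(0.0101)(0) - (0.003333)(-0.001099)]/D = 0.1024 V
V_th = V_2 - V_3 = 0.1024 - 0 = 0.1024 V
Step 2 — R_th: zero the source — replace V1 by a short circuit (node 3 merges into node 0) — and find the resistance seen between A (node 2) and B (node 0).
Reduce the network between node 2 (A) and node 0 (B) by series/parallel combination:
  Rp1 = R1 ‖ R3 (parallel, both between nodes 0 and 1) = 1/(1/1500 + 1/120) = 111.1 Ω
  Rs1 = R2 + Rp1 (series, joined only at node 1) = 910 + 111.1 = 1021 Ω
  Rp2 = R4 ‖ Rs1 (parallel, both between nodes 0 and 2) = 1/(1/390 + 1/1021) = 282.2 Ω
R_th = 282.2 Ω
I_n = V_th/R_th = 0.1024/282.2 = 0.0003627 A, and R_n = R_th = 282.2 Ω

Final answer: I_n = 0.0003627 A, R_n = 282.2 Ω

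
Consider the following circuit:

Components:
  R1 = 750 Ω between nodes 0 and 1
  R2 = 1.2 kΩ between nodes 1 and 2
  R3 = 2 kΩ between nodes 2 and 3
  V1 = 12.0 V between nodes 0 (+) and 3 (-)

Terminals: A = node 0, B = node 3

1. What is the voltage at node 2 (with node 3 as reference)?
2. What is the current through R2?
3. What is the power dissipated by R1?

Nodal analysis, taking node 3 as the 0 V reference.
Source V1 fixes V_0 = 12 V.
KCL at each unknown node (sum of currents leaving = 0; resistances in Ω):
  Node 1: (V_1 - 12)/750 + (V_1 - V_2)/1200 = 0
  Node 2: (V_2 - V_1)/1200 + (V_2 - 0)/2000 = 0
Collecting terms (coefficients in siemens):
  0.002167·V_1 - 0.0008333·V_2 = 0.016
  0.001333·V_2 - 0.0008333·V_1 = 0
Determinant D = (0.002167)(0.001333) - (-0.0008333)(-0.0008333) = 0.000002194
V_1 = [(0.016)(0.001333) - (-0.0008333)(0)]/D = 9.722 V
V_2 = [(0.002167)(0) - (0.016)(-0.0008333)]/D = 6.076 V
Part 1:
  Read off the nodal solution: V_2 = 6.076 V
Part 2:
  I_R2 = (V_1 - V_2)/R2 = (9.722 - 6.076)/1200 = 0.003038 A
  Magnitude: I_R2 = 0.003038 A
Part 3:
  I_R1 = (V_0 - V_1)/R1 = (12 - 9.722)/750 = 0.003038 A
  P_R1 = I_R1² × R1 = (0.003038)² × 750 = 0.006922 W

Final answers:
1. V_2 = 6.076 V
2. I_R2 = 0.003038 A
3. P_R1 = 0.006922 W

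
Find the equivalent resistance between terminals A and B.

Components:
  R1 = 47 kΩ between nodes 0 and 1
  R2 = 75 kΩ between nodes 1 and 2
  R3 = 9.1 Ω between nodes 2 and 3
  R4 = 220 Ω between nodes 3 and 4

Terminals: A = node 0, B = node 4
Reduce the network between node 0 (A) and node 4 (B) by series/parallel combination:
  Rs1 = R1 + R2 (series, joined only at node 1) = 47000 + 75000 = 122000 Ω
  Rs2 = R3 + Rs1 (series, joined only at node 2) = 9.1 + 122000 = 122000 Ω
  Rs3 = R4 + Rs2 (series, joined only at node 3) = 220 + 122000 = 122200 Ω
R_eq = 122.2 kΩ

Final answer: 122.2 kΩ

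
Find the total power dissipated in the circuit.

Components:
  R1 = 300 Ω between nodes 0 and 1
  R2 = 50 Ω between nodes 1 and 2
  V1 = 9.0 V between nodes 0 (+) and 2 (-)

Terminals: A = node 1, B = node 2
Nodal analysis, taking node 2 as the 0 V reference.
Source V1 fixes V_0 = 9 V.
KCL at each unknown node (sum of currents leaving = 0; resistances in Ω):
  Node 1: (V_1 - 9)/300 + (V_1 - 0)/50 = 0
Collecting terms: 0.02333 × V_1 = 0.03  =>  V_1 = 1.286 V
Power in each resistor, P = (ΔV)²/R:
  P_R1 = (9 - 1.286)²/300 = 0.1984 W
  P_R2 = (1.286 - 0)²/50 = 0.03306 W
P_total = P_R1 + P_R2 = 0.2314 W

Final answer: 0.2314 W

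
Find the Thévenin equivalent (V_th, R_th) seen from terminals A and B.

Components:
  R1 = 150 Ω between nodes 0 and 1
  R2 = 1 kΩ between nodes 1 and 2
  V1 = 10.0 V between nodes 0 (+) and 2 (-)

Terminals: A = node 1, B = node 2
Step 1 — V_th is the open-circuit voltage V_A - V_B (nothing connected across the terminals).
Nodal analysis, taking node 2 as the 0 V reference.
Source V1 fixes V_0 = 10 V.
KCL at each unknown node (sum of currents leaving = 0; resistances in Ω):
  Node 1: (V_1 - 10)/150 + (V_1 - 0)/1000 = 0
Collecting terms: 0.007667 × V_1 = 0.06667  =>  V_1 = 8.696 V
V_th = V_1 - V_2 = 8.696 - 0 = 8.696 V
Step 2 — R_th: zero the source — replace V1 by a short circuit (node 2 merges into node 0) — and find the resistance seen between A (node 1) and B (node 0).
Reduce the network between node 1 (A) and node 0 (B) by series/parallel combination:
  Rp1 = R1 ‖ R2 (parallel, both between nodes 0 and 1) = 1/(1/150 + 1/1000) = 130.4 Ω
R_th = 130.4 Ω

Final answer: V_th = 8.696 V, R_th = 130.4 Ω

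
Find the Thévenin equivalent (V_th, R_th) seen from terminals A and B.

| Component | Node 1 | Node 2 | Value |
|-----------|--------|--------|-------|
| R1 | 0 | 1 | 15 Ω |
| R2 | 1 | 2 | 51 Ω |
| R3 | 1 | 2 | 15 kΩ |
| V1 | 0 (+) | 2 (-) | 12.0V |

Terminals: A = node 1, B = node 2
Step 1 — V_th is the open-circuit voltage V_A - V_B (nothing connected across the terminals).
Nodal analysis, taking node 2 as the 0 V reference.
Source V1 fixes V_0 = 12 V.
KCL at each unknown node (sum of currents leaving = 0; resistances in Ω):
  Node 1: (V_1 - 12)/15 + (V_1 - 0)/51 + (V_1 - 0)/15000 = 0
Collecting terms: 0.08634 × V_1 = 0.8  =>  V_1 = 9.266 V
V_th = V_1 - V_2 = 9.266 - 0 = 9.266 V
Step 2 — R_th: zero the source — replace V1 by a short circuit (node 2 merges into node 0) — and find the resistance seen between A (node 1) and B (node 0).
Reduce the network between node 1 (A) and node 0 (B) by series/parallel combination:
  Rp1 = R1 ‖ R2 ‖ R3 (parallel, all between nodes 0 and 1) = 1/(1/15 + 1/51 + 1/15000) = 11.58 Ω
R_th = 11.58 Ω

Final answer: V_th = 9.266 V, R_th = 11.58 Ω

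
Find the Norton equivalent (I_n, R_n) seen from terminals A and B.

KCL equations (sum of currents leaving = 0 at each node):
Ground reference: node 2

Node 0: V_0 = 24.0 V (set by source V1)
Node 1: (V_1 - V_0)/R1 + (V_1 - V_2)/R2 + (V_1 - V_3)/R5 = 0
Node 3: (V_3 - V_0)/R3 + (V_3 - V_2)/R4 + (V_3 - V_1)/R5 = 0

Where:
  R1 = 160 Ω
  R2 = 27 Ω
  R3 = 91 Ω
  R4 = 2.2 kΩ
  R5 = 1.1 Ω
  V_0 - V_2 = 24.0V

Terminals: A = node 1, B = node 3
Find the Thévenin equivalent first; then I_n = V_th/R_th and R_n = R_th.
Step 1 — V_th is the open-circuit voltage V_A - V_B (nothing connected across the terminals).
Nodal analysis, taking node 2 as the 0 V reference.
Source V1 fixes V_0 = 24 V.
KCL at each unknown node (sum of currents leaving = 0; resistances in Ω):
  Node 1: (V_1 - 24)/160 + (V_1 - 0)/27 + (V_1 - V_3)/1.1 = 0
  Node 3: (V_3 - 24)/91 + (V_3 - 0)/2200 + (V_3 - V_1)/1.1 = 0
Collecting terms (coefficients in siemens):
  0.9524·V_1 - 0.9091·V_3 = 0.15
  0.9205·V_3 - 0.9091·V_1 = 0.2637
Determinant D = (0.9524)(0.9205) - (-0.9091)(-0.9091) = 0.05025
V_1 = [(0.15)(0.9205) - (-0.9091)(0.2637)]/D = 7.519 V
V_3 = [(0.9524)(0.2637) - (0.15)(-0.9091)]/D = 7.712 V
V_th = V_1 - V_3 = 7.519 - 7.712 = -0.193 V
Step 2 — R_th: zero the source — replace V1 by a short circuit (node 2 merges into node 0) — and find the resistance seen between A (node 1) and B (node 3).
Reduce the network between node 1 (A) and node 3 (B) by series/parallel combination:
  Rp1 = R1 ‖ R2 (parallel, both between nodes 0 and 1) = 1/(1/160 + 1/27) = 23.1 Ω
  Rp2 = R3 ‖ R4 (parallel, both between nodes 0 and 3) = 1/(1/91 + 1/2200) = 87.39 Ω
  Rs1 = Rp1 + Rp2 (series, joined only at node 0) = 23.1 + 87.39 = 110.5 Ω
  Rp3 = R5 ‖ Rs1 (parallel, both between nodes 1 and 3) = 1/(1/1.1 + 1/110.5) = 1.089 Ω
R_th = 1.089 Ω
I_n = V_th/R_th = -0.193/1.089 = -0.1772 A, and R_n = R_th = 1.089 Ω

Final answer: I_n = -0.1772 A, R_n = 1.089 Ω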